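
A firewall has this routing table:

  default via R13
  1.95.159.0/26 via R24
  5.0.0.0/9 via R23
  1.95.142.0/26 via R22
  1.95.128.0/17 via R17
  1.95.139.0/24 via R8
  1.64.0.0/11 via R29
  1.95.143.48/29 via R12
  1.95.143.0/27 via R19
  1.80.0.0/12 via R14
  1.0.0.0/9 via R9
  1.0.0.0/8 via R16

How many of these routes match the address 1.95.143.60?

Prefixes containing 1.95.143.60:
  0.0.0.0/0 (default, matches everything)
  1.0.0.0/8 (1.0.0.0 - 1.255.255.255)
  1.0.0.0/9 (1.0.0.0 - 1.127.255.255)
  1.64.0.0/11 (1.64.0.0 - 1.95.255.255)
  1.80.0.0/12 (1.80.0.0 - 1.95.255.255)
  1.95.128.0/17 (1.95.128.0 - 1.95.255.255)
Total matching entries: 6.

6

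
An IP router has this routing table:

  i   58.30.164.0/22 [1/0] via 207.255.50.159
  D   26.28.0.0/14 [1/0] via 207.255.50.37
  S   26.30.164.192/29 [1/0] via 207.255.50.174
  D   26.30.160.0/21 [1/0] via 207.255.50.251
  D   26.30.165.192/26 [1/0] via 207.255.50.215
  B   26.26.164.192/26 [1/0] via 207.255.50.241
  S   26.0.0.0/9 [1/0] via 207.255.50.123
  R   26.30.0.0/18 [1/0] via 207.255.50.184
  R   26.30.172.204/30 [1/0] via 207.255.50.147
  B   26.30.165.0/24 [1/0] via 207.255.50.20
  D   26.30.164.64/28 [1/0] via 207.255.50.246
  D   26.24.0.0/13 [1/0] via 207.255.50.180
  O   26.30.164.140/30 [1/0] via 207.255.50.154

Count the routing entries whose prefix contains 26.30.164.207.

4

Prefixes containing 26.30.164.207:
  26.0.0.0/9 (26.0.0.0 - 26.127.255.255)
  26.24.0.0/13 (26.24.0.0 - 26.31.255.255)
  26.28.0.0/14 (26.28.0.0 - 26.31.255.255)
  26.30.160.0/21 (26.30.160.0 - 26.30.167.255)
Total matching entries: 4.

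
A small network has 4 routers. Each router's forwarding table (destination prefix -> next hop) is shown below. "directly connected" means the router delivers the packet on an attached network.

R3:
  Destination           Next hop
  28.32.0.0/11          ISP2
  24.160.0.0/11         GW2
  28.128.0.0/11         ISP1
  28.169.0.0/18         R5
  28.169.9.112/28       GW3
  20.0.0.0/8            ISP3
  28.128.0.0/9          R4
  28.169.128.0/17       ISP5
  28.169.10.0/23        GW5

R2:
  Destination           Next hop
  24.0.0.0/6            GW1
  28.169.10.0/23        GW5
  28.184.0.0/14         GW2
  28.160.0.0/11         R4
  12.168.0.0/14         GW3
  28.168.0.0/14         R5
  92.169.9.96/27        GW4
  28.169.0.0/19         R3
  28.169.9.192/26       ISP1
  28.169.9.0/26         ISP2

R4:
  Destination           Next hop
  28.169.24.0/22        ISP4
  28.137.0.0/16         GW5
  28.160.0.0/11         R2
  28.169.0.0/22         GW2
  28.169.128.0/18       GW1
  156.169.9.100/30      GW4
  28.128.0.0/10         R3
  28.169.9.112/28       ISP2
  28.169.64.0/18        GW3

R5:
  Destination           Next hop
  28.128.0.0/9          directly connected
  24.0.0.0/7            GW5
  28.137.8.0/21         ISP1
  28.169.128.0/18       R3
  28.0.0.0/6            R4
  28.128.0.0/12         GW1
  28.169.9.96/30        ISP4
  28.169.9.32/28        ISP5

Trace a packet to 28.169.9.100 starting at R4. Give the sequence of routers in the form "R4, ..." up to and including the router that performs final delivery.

R4, R2, R3, R5

At R4: longest match for 28.169.9.100 is 28.160.0.0/11 -> R2
At R2: longest match for 28.169.9.100 is 28.169.0.0/19 -> R3
At R3: longest match for 28.169.9.100 is 28.169.0.0/18 -> R5
At R5: longest match for 28.169.9.100 is 28.128.0.0/9 -> directly connected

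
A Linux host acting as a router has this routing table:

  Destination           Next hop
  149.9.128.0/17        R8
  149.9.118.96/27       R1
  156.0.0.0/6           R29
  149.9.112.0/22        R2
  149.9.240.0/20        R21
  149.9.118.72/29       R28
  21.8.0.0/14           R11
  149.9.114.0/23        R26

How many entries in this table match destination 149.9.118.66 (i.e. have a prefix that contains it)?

No listed prefix contains 149.9.118.66.
Total matching entries: 0.

0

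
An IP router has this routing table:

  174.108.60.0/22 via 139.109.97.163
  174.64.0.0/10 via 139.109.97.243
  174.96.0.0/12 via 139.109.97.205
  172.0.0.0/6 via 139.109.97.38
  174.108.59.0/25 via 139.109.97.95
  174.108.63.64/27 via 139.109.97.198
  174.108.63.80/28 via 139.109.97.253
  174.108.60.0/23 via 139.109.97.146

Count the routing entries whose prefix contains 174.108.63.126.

Prefixes containing 174.108.63.126:
  172.0.0.0/6 (172.0.0.0 - 175.255.255.255)
  174.64.0.0/10 (174.64.0.0 - 174.127.255.255)
  174.96.0.0/12 (174.96.0.0 - 174.111.255.255)
  174.108.60.0/22 (174.108.60.0 - 174.108.63.255)
Total matching entries: 4.

4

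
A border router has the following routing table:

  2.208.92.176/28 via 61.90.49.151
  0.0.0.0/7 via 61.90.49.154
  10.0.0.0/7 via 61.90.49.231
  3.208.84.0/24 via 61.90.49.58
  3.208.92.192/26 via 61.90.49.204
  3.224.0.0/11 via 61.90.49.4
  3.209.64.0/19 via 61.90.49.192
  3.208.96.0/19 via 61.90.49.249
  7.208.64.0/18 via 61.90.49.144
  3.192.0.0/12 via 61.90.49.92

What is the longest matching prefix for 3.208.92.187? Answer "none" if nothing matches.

3.208.92.187 is outside every listed prefix and there is no default route.

none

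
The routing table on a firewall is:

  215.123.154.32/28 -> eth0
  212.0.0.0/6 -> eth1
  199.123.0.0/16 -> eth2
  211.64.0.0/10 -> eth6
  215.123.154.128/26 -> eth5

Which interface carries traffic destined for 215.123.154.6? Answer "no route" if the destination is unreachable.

eth1

Routes whose prefix contains 215.123.154.6:
  212.0.0.0/6 (212.0.0.0 - 215.255.255.255) -> eth1
More-specific entries that do NOT match:
  215.123.154.32/28 (215.123.154.32 - 215.123.154.47) does not contain 215.123.154.6
  215.123.154.128/26 (215.123.154.128 - 215.123.154.191) does not contain 215.123.154.6
  199.123.0.0/16 (199.123.0.0 - 199.123.255.255) does not contain 215.123.154.6
  211.64.0.0/10 (211.64.0.0 - 211.127.255.255) does not contain 215.123.154.6
Longest matching prefix is /6 -> interface eth1.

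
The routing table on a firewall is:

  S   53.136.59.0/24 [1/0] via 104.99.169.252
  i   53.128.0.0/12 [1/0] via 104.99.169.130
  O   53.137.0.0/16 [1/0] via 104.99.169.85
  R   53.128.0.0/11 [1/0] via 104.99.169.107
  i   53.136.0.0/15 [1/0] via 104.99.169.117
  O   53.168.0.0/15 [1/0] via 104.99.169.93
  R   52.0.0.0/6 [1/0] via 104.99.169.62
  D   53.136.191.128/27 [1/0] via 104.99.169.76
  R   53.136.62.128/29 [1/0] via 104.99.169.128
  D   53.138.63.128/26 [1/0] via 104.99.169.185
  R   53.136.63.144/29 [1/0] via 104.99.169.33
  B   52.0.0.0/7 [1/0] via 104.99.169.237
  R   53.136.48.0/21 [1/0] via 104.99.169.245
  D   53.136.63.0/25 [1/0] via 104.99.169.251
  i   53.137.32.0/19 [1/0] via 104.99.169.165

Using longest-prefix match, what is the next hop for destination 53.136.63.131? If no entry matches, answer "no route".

104.99.169.117

Routes whose prefix contains 53.136.63.131:
  52.0.0.0/6 (52.0.0.0 - 55.255.255.255) -> 104.99.169.62
  52.0.0.0/7 (52.0.0.0 - 53.255.255.255) -> 104.99.169.237
  53.128.0.0/11 (53.128.0.0 - 53.159.255.255) -> 104.99.169.107
  53.128.0.0/12 (53.128.0.0 - 53.143.255.255) -> 104.99.169.130
  53.136.0.0/15 (53.136.0.0 - 53.137.255.255) -> 104.99.169.117
More-specific entries that do NOT match:
  53.136.62.128/29 (53.136.62.128 - 53.136.62.135) does not contain 53.136.63.131
  53.136.63.144/29 (53.136.63.144 - 53.136.63.151) does not contain 53.136.63.131
  53.136.191.128/27 (53.136.191.128 - 53.136.191.159) does not contain 53.136.63.131
  53.138.63.128/26 (53.138.63.128 - 53.138.63.191) does not contain 53.136.63.131
  53.136.63.0/25 (53.136.63.0 - 53.136.63.127) does not contain 53.136.63.131
  53.136.59.0/24 (53.136.59.0 - 53.136.59.255) does not contain 53.136.63.131
  53.136.48.0/21 (53.136.48.0 - 53.136.55.255) does not contain 53.136.63.131
  53.137.32.0/19 (53.137.32.0 - 53.137.63.255) does not contain 53.136.63.131
  53.137.0.0/16 (53.137.0.0 - 53.137.255.255) does not contain 53.136.63.131
Longest matching prefix is /15 -> next hop 104.99.169.117.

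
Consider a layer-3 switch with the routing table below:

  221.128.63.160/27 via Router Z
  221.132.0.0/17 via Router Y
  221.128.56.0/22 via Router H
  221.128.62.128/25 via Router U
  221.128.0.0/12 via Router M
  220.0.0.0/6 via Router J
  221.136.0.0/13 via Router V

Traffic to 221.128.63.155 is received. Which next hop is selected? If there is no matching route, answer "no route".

Routes whose prefix contains 221.128.63.155:
  220.0.0.0/6 (220.0.0.0 - 223.255.255.255) -> Router J
  221.128.0.0/12 (221.128.0.0 - 221.143.255.255) -> Router M
More-specific entries that do NOT match:
  221.128.63.160/27 (221.128.63.160 - 221.128.63.191) does not contain 221.128.63.155
  221.128.62.128/25 (221.128.62.128 - 221.128.62.255) does not contain 221.128.63.155
  221.128.56.0/22 (221.128.56.0 - 221.128.59.255) does not contain 221.128.63.155
  221.132.0.0/17 (221.132.0.0 - 221.132.127.255) does not contain 221.128.63.155
  221.136.0.0/13 (221.136.0.0 - 221.143.255.255) does not contain 221.128.63.155
Longest matching prefix is /12 -> next hop Router M.

Router M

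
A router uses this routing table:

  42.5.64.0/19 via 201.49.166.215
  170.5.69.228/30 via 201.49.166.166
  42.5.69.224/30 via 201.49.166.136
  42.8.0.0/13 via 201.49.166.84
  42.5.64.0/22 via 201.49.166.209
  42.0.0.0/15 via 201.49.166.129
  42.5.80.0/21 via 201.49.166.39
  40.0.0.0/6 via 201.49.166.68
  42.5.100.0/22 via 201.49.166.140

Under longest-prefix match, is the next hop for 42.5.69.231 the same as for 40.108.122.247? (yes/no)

no

42.5.69.231: longest match 42.5.64.0/19 -> 201.49.166.215
40.108.122.247: longest match 40.0.0.0/6 -> 201.49.166.68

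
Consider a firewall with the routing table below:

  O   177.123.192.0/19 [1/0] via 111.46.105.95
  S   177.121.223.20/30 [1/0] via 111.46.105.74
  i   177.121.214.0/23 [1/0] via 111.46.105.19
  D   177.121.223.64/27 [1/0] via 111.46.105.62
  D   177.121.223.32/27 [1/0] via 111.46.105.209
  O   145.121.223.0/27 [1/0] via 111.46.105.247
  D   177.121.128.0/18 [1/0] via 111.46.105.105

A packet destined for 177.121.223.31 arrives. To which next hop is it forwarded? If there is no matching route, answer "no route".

No entry's prefix contains 177.121.223.31; there is no default route.

no route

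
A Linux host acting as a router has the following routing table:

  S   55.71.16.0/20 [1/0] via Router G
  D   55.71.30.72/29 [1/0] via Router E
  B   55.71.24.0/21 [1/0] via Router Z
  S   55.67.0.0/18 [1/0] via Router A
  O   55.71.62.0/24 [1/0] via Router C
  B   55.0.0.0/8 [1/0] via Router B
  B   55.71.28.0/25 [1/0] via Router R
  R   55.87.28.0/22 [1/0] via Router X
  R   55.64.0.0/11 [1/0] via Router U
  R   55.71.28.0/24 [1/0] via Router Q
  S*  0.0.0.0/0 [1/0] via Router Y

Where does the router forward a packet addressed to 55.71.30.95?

Routes whose prefix contains 55.71.30.95:
  0.0.0.0/0 (default, matches everything) -> Router Y
  55.0.0.0/8 (55.0.0.0 - 55.255.255.255) -> Router B
  55.64.0.0/11 (55.64.0.0 - 55.95.255.255) -> Router U
  55.71.16.0/20 (55.71.16.0 - 55.71.31.255) -> Router G
  55.71.24.0/21 (55.71.24.0 - 55.71.31.255) -> Router Z
More-specific entries that do NOT match:
  55.71.30.72/29 (55.71.30.72 - 55.71.30.79) does not contain 55.71.30.95
  55.71.28.0/25 (55.71.28.0 - 55.71.28.127) does not contain 55.71.30.95
  55.71.62.0/24 (55.71.62.0 - 55.71.62.255) does not contain 55.71.30.95
  55.71.28.0/24 (55.71.28.0 - 55.71.28.255) does not contain 55.71.30.95
  55.87.28.0/22 (55.87.28.0 - 55.87.31.255) does not contain 55.71.30.95
Longest matching prefix is /21 -> next hop Router Z.

Router Z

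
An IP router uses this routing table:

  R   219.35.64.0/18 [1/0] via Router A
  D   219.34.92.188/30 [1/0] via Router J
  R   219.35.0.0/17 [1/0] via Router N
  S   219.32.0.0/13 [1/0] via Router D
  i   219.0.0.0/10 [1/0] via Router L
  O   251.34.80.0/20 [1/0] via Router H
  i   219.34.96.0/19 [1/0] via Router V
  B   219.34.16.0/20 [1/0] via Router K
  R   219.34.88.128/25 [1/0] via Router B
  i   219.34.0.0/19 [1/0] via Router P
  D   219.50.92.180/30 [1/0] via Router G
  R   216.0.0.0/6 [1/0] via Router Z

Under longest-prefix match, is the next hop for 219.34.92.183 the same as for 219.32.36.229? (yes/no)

yes

219.34.92.183: longest match 219.32.0.0/13 -> Router D
219.32.36.229: longest match 219.32.0.0/13 -> Router D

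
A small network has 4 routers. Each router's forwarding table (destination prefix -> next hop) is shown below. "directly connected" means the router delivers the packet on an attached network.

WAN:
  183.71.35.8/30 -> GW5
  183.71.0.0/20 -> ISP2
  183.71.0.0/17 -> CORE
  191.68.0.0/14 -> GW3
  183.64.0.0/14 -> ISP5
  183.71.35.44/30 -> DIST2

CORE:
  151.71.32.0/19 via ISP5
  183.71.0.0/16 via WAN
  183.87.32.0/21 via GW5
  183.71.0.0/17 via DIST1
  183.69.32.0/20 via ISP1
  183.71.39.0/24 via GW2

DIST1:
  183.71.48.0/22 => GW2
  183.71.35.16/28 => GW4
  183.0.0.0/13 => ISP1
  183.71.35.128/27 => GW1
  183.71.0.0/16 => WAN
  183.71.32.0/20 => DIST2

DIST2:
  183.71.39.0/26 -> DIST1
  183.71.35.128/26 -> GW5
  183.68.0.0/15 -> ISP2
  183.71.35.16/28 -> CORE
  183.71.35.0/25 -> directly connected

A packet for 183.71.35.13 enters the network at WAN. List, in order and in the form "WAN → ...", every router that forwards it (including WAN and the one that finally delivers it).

At WAN: longest match for 183.71.35.13 is 183.71.0.0/17 -> CORE
At CORE: longest match for 183.71.35.13 is 183.71.0.0/17 -> DIST1
At DIST1: longest match for 183.71.35.13 is 183.71.32.0/20 -> DIST2
At DIST2: longest match for 183.71.35.13 is 183.71.35.0/25 -> directly connected

WAN → CORE → DIST1 → DIST2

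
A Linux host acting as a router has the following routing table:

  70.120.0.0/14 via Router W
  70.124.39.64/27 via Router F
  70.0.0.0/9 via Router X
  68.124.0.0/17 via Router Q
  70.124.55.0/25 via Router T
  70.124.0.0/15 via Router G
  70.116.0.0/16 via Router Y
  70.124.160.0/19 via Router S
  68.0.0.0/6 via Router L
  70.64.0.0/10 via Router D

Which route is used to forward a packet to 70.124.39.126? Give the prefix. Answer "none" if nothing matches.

70.124.0.0/15

Entries matching 70.124.39.126:
  68.0.0.0/6 (68.0.0.0 - 71.255.255.255)
  70.0.0.0/9 (70.0.0.0 - 70.127.255.255)
  70.64.0.0/10 (70.64.0.0 - 70.127.255.255)
  70.124.0.0/15 (70.124.0.0 - 70.125.255.255)
Most specific is 70.124.0.0/15.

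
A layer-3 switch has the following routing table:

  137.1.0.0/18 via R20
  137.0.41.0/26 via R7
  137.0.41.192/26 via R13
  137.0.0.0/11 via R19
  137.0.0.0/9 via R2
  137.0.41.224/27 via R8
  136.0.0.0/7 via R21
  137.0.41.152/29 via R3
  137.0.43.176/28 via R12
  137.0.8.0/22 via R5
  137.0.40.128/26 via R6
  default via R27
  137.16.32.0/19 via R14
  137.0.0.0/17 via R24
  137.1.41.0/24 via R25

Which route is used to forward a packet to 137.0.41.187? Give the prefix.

Entries matching 137.0.41.187:
  0.0.0.0/0 (default, matches everything)
  136.0.0.0/7 (136.0.0.0 - 137.255.255.255)
  137.0.0.0/9 (137.0.0.0 - 137.127.255.255)
  137.0.0.0/11 (137.0.0.0 - 137.31.255.255)
  137.0.0.0/17 (137.0.0.0 - 137.0.127.255)
Most specific is 137.0.0.0/17.

137.0.0.0/17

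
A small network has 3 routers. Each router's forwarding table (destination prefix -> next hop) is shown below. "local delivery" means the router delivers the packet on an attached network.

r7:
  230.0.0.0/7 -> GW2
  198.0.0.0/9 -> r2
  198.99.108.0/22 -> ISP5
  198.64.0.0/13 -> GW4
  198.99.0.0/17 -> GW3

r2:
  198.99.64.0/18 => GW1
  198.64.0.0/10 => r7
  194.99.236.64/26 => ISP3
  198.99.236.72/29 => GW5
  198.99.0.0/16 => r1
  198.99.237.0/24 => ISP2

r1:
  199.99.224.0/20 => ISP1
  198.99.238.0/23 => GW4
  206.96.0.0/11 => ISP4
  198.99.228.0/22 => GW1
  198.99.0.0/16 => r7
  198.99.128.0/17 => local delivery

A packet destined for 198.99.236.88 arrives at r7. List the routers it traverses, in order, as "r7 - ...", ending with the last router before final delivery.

r7 - r2 - r1

At r7: longest match for 198.99.236.88 is 198.0.0.0/9 -> r2
At r2: longest match for 198.99.236.88 is 198.99.0.0/16 -> r1
At r1: longest match for 198.99.236.88 is 198.99.128.0/17 -> local delivery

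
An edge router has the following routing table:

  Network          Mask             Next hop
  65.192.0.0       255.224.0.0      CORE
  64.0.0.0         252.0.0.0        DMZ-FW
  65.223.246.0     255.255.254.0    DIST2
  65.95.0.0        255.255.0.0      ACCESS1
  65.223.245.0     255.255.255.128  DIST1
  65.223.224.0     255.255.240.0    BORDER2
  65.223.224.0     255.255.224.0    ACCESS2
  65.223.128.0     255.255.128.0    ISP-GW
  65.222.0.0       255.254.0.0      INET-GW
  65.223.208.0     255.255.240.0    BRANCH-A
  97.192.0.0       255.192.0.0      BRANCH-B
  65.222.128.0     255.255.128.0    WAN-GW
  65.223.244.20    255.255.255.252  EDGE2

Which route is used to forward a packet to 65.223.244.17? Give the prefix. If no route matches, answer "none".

65.223.224.0/19

Entries matching 65.223.244.17:
  64.0.0.0/6 (64.0.0.0 - 67.255.255.255)
  65.192.0.0/11 (65.192.0.0 - 65.223.255.255)
  65.222.0.0/15 (65.222.0.0 - 65.223.255.255)
  65.223.128.0/17 (65.223.128.0 - 65.223.255.255)
  65.223.224.0/19 (65.223.224.0 - 65.223.255.255)
Most specific is 65.223.224.0/19.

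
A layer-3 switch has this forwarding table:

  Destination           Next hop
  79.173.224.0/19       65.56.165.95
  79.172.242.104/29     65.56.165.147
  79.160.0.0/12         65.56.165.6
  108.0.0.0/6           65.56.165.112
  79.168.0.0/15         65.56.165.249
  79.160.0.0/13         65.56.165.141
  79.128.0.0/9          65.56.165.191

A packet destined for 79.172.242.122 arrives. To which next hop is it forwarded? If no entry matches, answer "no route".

65.56.165.6

Routes whose prefix contains 79.172.242.122:
  79.128.0.0/9 (79.128.0.0 - 79.255.255.255) -> 65.56.165.191
  79.160.0.0/12 (79.160.0.0 - 79.175.255.255) -> 65.56.165.6
More-specific entries that do NOT match:
  79.172.242.104/29 (79.172.242.104 - 79.172.242.111) does not contain 79.172.242.122
  79.173.224.0/19 (79.173.224.0 - 79.173.255.255) does not contain 79.172.242.122
  79.168.0.0/15 (79.168.0.0 - 79.169.255.255) does not contain 79.172.242.122
  79.160.0.0/13 (79.160.0.0 - 79.167.255.255) does not contain 79.172.242.122
Longest matching prefix is /12 -> next hop 65.56.165.6.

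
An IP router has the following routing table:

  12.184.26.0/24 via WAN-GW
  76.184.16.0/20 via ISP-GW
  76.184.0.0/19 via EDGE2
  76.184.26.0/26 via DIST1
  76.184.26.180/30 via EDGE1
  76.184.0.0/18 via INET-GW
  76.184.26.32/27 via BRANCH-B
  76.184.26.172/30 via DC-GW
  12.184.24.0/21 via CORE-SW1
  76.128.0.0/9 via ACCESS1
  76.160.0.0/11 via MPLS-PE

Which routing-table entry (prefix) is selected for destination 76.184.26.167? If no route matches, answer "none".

76.184.16.0/20

Entries matching 76.184.26.167:
  76.128.0.0/9 (76.128.0.0 - 76.255.255.255)
  76.160.0.0/11 (76.160.0.0 - 76.191.255.255)
  76.184.0.0/18 (76.184.0.0 - 76.184.63.255)
  76.184.0.0/19 (76.184.0.0 - 76.184.31.255)
  76.184.16.0/20 (76.184.16.0 - 76.184.31.255)
Most specific is 76.184.16.0/20.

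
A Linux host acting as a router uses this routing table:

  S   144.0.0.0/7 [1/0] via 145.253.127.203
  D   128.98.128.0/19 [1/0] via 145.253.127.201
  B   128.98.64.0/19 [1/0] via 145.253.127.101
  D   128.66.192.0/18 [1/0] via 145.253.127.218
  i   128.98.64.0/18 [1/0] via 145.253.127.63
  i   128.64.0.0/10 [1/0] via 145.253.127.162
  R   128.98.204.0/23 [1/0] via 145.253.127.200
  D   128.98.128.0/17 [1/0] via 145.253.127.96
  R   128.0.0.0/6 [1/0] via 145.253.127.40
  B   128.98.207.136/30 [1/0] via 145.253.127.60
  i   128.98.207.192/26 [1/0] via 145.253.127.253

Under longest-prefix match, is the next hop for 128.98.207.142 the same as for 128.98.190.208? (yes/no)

128.98.207.142: longest match 128.98.128.0/17 -> 145.253.127.96
128.98.190.208: longest match 128.98.128.0/17 -> 145.253.127.96

yes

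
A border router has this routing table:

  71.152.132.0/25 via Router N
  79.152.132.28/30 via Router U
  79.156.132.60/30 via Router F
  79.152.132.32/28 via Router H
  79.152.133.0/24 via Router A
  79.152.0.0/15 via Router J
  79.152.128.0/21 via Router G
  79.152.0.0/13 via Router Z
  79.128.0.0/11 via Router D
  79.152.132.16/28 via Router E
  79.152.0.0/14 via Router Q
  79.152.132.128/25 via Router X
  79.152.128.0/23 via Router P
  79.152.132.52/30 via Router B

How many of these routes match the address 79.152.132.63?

5

Prefixes containing 79.152.132.63:
  79.128.0.0/11 (79.128.0.0 - 79.159.255.255)
  79.152.0.0/13 (79.152.0.0 - 79.159.255.255)
  79.152.0.0/14 (79.152.0.0 - 79.155.255.255)
  79.152.0.0/15 (79.152.0.0 - 79.153.255.255)
  79.152.128.0/21 (79.152.128.0 - 79.152.135.255)
Total matching entries: 5.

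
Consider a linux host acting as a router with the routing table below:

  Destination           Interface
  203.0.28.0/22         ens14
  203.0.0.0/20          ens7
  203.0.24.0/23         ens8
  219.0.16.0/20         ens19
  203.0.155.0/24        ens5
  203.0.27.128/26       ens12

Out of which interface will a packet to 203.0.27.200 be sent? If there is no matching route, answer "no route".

no route

No entry's prefix contains 203.0.27.200; there is no default route.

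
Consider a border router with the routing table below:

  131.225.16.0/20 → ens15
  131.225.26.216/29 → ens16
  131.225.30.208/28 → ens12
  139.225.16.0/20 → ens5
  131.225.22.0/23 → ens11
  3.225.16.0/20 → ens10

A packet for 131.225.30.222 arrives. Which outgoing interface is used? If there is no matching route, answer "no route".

Routes whose prefix contains 131.225.30.222:
  131.225.16.0/20 (131.225.16.0 - 131.225.31.255) -> ens15
  131.225.30.208/28 (131.225.30.208 - 131.225.30.223) -> ens12
More-specific entries that do NOT match:
  131.225.26.216/29 (131.225.26.216 - 131.225.26.223) does not contain 131.225.30.222
Longest matching prefix is /28 -> interface ens12.

ens12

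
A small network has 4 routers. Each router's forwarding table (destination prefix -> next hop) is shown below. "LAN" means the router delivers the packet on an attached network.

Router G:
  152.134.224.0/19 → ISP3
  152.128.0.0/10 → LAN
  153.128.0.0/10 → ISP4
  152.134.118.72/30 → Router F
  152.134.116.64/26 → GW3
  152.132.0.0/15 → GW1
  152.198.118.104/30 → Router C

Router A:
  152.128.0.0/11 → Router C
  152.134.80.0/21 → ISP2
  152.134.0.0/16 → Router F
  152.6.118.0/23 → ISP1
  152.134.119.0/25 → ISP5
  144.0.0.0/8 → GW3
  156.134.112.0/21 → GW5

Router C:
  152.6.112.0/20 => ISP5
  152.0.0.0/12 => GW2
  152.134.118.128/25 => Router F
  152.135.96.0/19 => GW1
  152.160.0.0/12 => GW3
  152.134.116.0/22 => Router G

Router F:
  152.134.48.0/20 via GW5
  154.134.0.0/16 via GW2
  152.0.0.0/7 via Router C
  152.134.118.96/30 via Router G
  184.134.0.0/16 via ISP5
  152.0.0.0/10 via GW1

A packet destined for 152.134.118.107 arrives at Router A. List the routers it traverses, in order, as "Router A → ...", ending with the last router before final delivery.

Router A → Router F → Router C → Router G

At Router A: longest match for 152.134.118.107 is 152.134.0.0/16 -> Router F
At Router F: longest match for 152.134.118.107 is 152.0.0.0/7 -> Router C
At Router C: longest match for 152.134.118.107 is 152.134.116.0/22 -> Router G
At Router G: longest match for 152.134.118.107 is 152.128.0.0/10 -> LAN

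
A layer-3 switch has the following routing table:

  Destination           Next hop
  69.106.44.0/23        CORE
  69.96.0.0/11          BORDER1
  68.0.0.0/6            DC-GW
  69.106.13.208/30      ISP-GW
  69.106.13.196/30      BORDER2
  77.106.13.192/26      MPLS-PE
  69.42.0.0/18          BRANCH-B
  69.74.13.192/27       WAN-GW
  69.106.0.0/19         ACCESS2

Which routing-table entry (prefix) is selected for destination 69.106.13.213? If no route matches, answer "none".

69.106.0.0/19

Entries matching 69.106.13.213:
  68.0.0.0/6 (68.0.0.0 - 71.255.255.255)
  69.96.0.0/11 (69.96.0.0 - 69.127.255.255)
  69.106.0.0/19 (69.106.0.0 - 69.106.31.255)
Most specific is 69.106.0.0/19.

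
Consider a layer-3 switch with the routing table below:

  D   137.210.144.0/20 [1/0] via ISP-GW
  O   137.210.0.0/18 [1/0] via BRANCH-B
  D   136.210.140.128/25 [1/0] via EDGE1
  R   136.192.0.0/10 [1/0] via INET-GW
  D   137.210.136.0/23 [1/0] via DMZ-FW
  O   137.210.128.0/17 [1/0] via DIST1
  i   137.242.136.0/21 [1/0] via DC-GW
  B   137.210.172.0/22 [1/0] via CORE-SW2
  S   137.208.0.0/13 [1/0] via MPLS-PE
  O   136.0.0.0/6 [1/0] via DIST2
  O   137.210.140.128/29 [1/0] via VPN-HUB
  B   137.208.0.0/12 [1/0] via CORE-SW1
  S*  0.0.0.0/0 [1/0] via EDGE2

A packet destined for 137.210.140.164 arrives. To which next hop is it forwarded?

Routes whose prefix contains 137.210.140.164:
  0.0.0.0/0 (default, matches everything) -> EDGE2
  136.0.0.0/6 (136.0.0.0 - 139.255.255.255) -> DIST2
  137.208.0.0/12 (137.208.0.0 - 137.223.255.255) -> CORE-SW1
  137.208.0.0/13 (137.208.0.0 - 137.215.255.255) -> MPLS-PE
  137.210.128.0/17 (137.210.128.0 - 137.210.255.255) -> DIST1
More-specific entries that do NOT match:
  137.210.140.128/29 (137.210.140.128 - 137.210.140.135) does not contain 137.210.140.164
  136.210.140.128/25 (136.210.140.128 - 136.210.140.255) does not contain 137.210.140.164
  137.210.136.0/23 (137.210.136.0 - 137.210.137.255) does not contain 137.210.140.164
  137.210.172.0/22 (137.210.172.0 - 137.210.175.255) does not contain 137.210.140.164
  137.242.136.0/21 (137.242.136.0 - 137.242.143.255) does not contain 137.210.140.164
  137.210.144.0/20 (137.210.144.0 - 137.210.159.255) does not contain 137.210.140.164
  137.210.0.0/18 (137.210.0.0 - 137.210.63.255) does not contain 137.210.140.164
Longest matching prefix is /17 -> next hop DIST1.

DIST1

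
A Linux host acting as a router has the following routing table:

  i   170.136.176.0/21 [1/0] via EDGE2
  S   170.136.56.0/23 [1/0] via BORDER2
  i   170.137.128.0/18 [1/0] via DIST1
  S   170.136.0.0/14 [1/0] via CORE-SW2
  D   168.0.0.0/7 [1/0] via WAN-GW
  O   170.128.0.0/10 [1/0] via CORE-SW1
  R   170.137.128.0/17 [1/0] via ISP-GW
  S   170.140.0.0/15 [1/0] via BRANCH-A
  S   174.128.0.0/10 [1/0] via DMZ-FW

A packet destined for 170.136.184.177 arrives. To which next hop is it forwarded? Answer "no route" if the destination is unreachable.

Routes whose prefix contains 170.136.184.177:
  170.128.0.0/10 (170.128.0.0 - 170.191.255.255) -> CORE-SW1
  170.136.0.0/14 (170.136.0.0 - 170.139.255.255) -> CORE-SW2
More-specific entries that do NOT match:
  170.136.56.0/23 (170.136.56.0 - 170.136.57.255) does not contain 170.136.184.177
  170.136.176.0/21 (170.136.176.0 - 170.136.183.255) does not contain 170.136.184.177
  170.137.128.0/18 (170.137.128.0 - 170.137.191.255) does not contain 170.136.184.177
  170.137.128.0/17 (170.137.128.0 - 170.137.255.255) does not contain 170.136.184.177
  170.140.0.0/15 (170.140.0.0 - 170.141.255.255) does not contain 170.136.184.177
Longest matching prefix is /14 -> next hop CORE-SW2.

CORE-SW2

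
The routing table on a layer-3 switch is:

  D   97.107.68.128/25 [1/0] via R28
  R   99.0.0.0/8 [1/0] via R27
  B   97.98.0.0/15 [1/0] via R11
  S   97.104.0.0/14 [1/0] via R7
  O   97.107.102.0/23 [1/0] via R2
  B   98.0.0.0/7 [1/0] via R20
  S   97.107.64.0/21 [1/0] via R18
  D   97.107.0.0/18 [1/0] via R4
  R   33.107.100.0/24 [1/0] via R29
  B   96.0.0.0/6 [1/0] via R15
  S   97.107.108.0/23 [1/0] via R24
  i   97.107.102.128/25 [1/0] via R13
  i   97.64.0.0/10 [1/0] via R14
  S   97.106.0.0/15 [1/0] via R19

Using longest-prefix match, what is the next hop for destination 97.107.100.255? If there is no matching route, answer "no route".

R19

Routes whose prefix contains 97.107.100.255:
  96.0.0.0/6 (96.0.0.0 - 99.255.255.255) -> R15
  97.64.0.0/10 (97.64.0.0 - 97.127.255.255) -> R14
  97.104.0.0/14 (97.104.0.0 - 97.107.255.255) -> R7
  97.106.0.0/15 (97.106.0.0 - 97.107.255.255) -> R19
More-specific entries that do NOT match:
  97.107.68.128/25 (97.107.68.128 - 97.107.68.255) does not contain 97.107.100.255
  97.107.102.128/25 (97.107.102.128 - 97.107.102.255) does not contain 97.107.100.255
  33.107.100.0/24 (33.107.100.0 - 33.107.100.255) does not contain 97.107.100.255
  97.107.102.0/23 (97.107.102.0 - 97.107.103.255) does not contain 97.107.100.255
  97.107.108.0/23 (97.107.108.0 - 97.107.109.255) does not contain 97.107.100.255
  97.107.64.0/21 (97.107.64.0 - 97.107.71.255) does not contain 97.107.100.255
  97.107.0.0/18 (97.107.0.0 - 97.107.63.255) does not contain 97.107.100.255
Longest matching prefix is /15 -> next hop R19.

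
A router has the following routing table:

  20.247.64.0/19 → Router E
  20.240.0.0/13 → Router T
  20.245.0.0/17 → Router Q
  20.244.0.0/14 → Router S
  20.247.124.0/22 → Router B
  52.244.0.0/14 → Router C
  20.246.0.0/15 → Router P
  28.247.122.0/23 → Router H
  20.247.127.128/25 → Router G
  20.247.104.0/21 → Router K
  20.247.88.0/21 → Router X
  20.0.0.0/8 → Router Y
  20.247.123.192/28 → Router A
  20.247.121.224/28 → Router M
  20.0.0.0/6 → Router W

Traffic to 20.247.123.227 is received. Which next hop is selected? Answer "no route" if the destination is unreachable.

Routes whose prefix contains 20.247.123.227:
  20.0.0.0/6 (20.0.0.0 - 23.255.255.255) -> Router W
  20.0.0.0/8 (20.0.0.0 - 20.255.255.255) -> Router Y
  20.240.0.0/13 (20.240.0.0 - 20.247.255.255) -> Router T
  20.244.0.0/14 (20.244.0.0 - 20.247.255.255) -> Router S
  20.246.0.0/15 (20.246.0.0 - 20.247.255.255) -> Router P
More-specific entries that do NOT match:
  20.247.123.192/28 (20.247.123.192 - 20.247.123.207) does not contain 20.247.123.227
  20.247.121.224/28 (20.247.121.224 - 20.247.121.239) does not contain 20.247.123.227
  20.247.127.128/25 (20.247.127.128 - 20.247.127.255) does not contain 20.247.123.227
  28.247.122.0/23 (28.247.122.0 - 28.247.123.255) does not contain 20.247.123.227
  20.247.124.0/22 (20.247.124.0 - 20.247.127.255) does not contain 20.247.123.227
  20.247.104.0/21 (20.247.104.0 - 20.247.111.255) does not contain 20.247.123.227
  20.247.88.0/21 (20.247.88.0 - 20.247.95.255) does not contain 20.247.123.227
  20.247.64.0/19 (20.247.64.0 - 20.247.95.255) does not contain 20.247.123.227
  20.245.0.0/17 (20.245.0.0 - 20.245.127.255) does not contain 20.247.123.227
Longest matching prefix is /15 -> next hop Router P.

Router P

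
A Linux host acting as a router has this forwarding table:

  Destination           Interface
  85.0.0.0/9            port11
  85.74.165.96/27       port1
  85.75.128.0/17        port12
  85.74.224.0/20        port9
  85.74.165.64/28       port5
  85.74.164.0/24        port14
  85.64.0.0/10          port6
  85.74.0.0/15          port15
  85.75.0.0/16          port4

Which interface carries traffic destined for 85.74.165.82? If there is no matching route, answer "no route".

port15

Routes whose prefix contains 85.74.165.82:
  85.0.0.0/9 (85.0.0.0 - 85.127.255.255) -> port11
  85.64.0.0/10 (85.64.0.0 - 85.127.255.255) -> port6
  85.74.0.0/15 (85.74.0.0 - 85.75.255.255) -> port15
More-specific entries that do NOT match:
  85.74.165.64/28 (85.74.165.64 - 85.74.165.79) does not contain 85.74.165.82
  85.74.165.96/27 (85.74.165.96 - 85.74.165.127) does not contain 85.74.165.82
  85.74.164.0/24 (85.74.164.0 - 85.74.164.255) does not contain 85.74.165.82
  85.74.224.0/20 (85.74.224.0 - 85.74.239.255) does not contain 85.74.165.82
  85.75.128.0/17 (85.75.128.0 - 85.75.255.255) does not contain 85.74.165.82
  85.75.0.0/16 (85.75.0.0 - 85.75.255.255) does not contain 85.74.165.82
Longest matching prefix is /15 -> interface port15.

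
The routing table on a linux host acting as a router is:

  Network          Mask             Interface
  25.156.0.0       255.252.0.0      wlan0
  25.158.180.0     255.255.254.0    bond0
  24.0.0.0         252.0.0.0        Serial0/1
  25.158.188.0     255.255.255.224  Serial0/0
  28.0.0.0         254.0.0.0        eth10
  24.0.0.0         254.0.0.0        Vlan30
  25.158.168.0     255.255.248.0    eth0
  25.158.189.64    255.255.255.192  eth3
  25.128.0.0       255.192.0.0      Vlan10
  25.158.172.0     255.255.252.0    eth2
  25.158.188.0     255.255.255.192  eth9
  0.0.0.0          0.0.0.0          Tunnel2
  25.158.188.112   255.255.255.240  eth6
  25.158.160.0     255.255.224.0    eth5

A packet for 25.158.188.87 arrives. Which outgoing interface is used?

Routes whose prefix contains 25.158.188.87:
  0.0.0.0/0 (default, matches everything) -> Tunnel2
  24.0.0.0/6 (24.0.0.0 - 27.255.255.255) -> Serial0/1
  24.0.0.0/7 (24.0.0.0 - 25.255.255.255) -> Vlan30
  25.128.0.0/10 (25.128.0.0 - 25.191.255.255) -> Vlan10
  25.156.0.0/14 (25.156.0.0 - 25.159.255.255) -> wlan0
  25.158.160.0/19 (25.158.160.0 - 25.158.191.255) -> eth5
More-specific entries that do NOT match:
  25.158.188.112/28 (25.158.188.112 - 25.158.188.127) does not contain 25.158.188.87
  25.158.188.0/27 (25.158.188.0 - 25.158.188.31) does not contain 25.158.188.87
  25.158.189.64/26 (25.158.189.64 - 25.158.189.127) does not contain 25.158.188.87
  25.158.188.0/26 (25.158.188.0 - 25.158.188.63) does not contain 25.158.188.87
  25.158.180.0/23 (25.158.180.0 - 25.158.181.255) does not contain 25.158.188.87
  25.158.172.0/22 (25.158.172.0 - 25.158.175.255) does not contain 25.158.188.87
  25.158.168.0/21 (25.158.168.0 - 25.158.175.255) does not contain 25.158.188.87
Longest matching prefix is /19 -> interface eth5.

eth5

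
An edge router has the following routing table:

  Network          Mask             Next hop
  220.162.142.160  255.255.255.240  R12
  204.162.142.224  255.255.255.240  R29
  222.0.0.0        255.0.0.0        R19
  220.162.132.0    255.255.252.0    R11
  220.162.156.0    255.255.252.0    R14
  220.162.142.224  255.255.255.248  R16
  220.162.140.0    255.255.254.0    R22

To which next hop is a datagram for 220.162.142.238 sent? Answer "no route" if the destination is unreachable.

no route

No entry's prefix contains 220.162.142.238; there is no default route.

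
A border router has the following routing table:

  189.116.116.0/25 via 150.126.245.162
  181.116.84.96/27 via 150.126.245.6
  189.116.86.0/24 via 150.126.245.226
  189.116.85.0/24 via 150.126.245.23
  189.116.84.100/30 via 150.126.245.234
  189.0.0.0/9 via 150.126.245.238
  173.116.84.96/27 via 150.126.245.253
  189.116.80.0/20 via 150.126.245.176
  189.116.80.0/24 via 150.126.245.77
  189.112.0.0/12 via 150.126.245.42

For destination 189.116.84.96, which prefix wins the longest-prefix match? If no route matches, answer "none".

189.116.80.0/20

Entries matching 189.116.84.96:
  189.0.0.0/9 (189.0.0.0 - 189.127.255.255)
  189.112.0.0/12 (189.112.0.0 - 189.127.255.255)
  189.116.80.0/20 (189.116.80.0 - 189.116.95.255)
Most specific is 189.116.80.0/20.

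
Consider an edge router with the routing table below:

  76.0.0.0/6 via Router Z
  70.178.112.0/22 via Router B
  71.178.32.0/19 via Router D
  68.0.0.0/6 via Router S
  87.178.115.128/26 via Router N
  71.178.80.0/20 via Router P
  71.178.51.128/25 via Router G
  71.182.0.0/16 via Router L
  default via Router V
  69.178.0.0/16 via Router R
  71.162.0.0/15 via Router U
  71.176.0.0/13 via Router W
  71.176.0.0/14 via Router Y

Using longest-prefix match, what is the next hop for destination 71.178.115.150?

Router Y

Routes whose prefix contains 71.178.115.150:
  0.0.0.0/0 (default, matches everything) -> Router V
  68.0.0.0/6 (68.0.0.0 - 71.255.255.255) -> Router S
  71.176.0.0/13 (71.176.0.0 - 71.183.255.255) -> Router W
  71.176.0.0/14 (71.176.0.0 - 71.179.255.255) -> Router Y
More-specific entries that do NOT match:
  87.178.115.128/26 (87.178.115.128 - 87.178.115.191) does not contain 71.178.115.150
  71.178.51.128/25 (71.178.51.128 - 71.178.51.255) does not contain 71.178.115.150
  70.178.112.0/22 (70.178.112.0 - 70.178.115.255) does not contain 71.178.115.150
  71.178.80.0/20 (71.178.80.0 - 71.178.95.255) does not contain 71.178.115.150
  71.178.32.0/19 (71.178.32.0 - 71.178.63.255) does not contain 71.178.115.150
  71.182.0.0/16 (71.182.0.0 - 71.182.255.255) does not contain 71.178.115.150
  69.178.0.0/16 (69.178.0.0 - 69.178.255.255) does not contain 71.178.115.150
  71.162.0.0/15 (71.162.0.0 - 71.163.255.255) does not contain 71.178.115.150
Longest matching prefix is /14 -> next hop Router Y.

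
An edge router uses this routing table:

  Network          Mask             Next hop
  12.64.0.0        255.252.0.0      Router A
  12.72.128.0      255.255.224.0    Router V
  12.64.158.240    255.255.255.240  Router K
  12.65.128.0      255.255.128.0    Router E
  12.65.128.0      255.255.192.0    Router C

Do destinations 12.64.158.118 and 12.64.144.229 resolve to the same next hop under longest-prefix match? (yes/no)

yes

12.64.158.118: longest match 12.64.0.0/14 -> Router A
12.64.144.229: longest match 12.64.0.0/14 -> Router A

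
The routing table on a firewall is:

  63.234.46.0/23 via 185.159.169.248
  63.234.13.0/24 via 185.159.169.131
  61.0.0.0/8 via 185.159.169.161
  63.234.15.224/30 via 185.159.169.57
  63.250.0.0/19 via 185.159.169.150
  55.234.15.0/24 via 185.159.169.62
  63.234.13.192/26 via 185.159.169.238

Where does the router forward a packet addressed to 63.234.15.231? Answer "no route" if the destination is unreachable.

No entry's prefix contains 63.234.15.231; there is no default route.

no route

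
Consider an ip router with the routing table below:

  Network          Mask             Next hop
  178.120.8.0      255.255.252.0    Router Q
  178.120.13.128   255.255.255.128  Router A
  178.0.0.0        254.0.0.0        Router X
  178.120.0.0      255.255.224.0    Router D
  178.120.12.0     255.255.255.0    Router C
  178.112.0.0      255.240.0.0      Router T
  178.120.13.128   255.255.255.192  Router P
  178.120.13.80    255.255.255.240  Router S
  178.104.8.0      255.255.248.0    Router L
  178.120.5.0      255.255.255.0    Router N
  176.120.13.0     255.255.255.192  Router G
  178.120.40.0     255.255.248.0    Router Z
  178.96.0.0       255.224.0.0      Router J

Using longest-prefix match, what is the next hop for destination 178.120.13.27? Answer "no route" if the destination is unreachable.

Router D

Routes whose prefix contains 178.120.13.27:
  178.0.0.0/7 (178.0.0.0 - 179.255.255.255) -> Router X
  178.96.0.0/11 (178.96.0.0 - 178.127.255.255) -> Router J
  178.112.0.0/12 (178.112.0.0 - 178.127.255.255) -> Router T
  178.120.0.0/19 (178.120.0.0 - 178.120.31.255) -> Router D
More-specific entries that do NOT match:
  178.120.13.80/28 (178.120.13.80 - 178.120.13.95) does not contain 178.120.13.27
  178.120.13.128/26 (178.120.13.128 - 178.120.13.191) does not contain 178.120.13.27
  176.120.13.0/26 (176.120.13.0 - 176.120.13.63) does not contain 178.120.13.27
  178.120.13.128/25 (178.120.13.128 - 178.120.13.255) does not contain 178.120.13.27
  178.120.12.0/24 (178.120.12.0 - 178.120.12.255) does not contain 178.120.13.27
  178.120.5.0/24 (178.120.5.0 - 178.120.5.255) does not contain 178.120.13.27
  178.120.8.0/22 (178.120.8.0 - 178.120.11.255) does not contain 178.120.13.27
  178.104.8.0/21 (178.104.8.0 - 178.104.15.255) does not contain 178.120.13.27
  178.120.40.0/21 (178.120.40.0 - 178.120.47.255) does not contain 178.120.13.27
Longest matching prefix is /19 -> next hop Router D.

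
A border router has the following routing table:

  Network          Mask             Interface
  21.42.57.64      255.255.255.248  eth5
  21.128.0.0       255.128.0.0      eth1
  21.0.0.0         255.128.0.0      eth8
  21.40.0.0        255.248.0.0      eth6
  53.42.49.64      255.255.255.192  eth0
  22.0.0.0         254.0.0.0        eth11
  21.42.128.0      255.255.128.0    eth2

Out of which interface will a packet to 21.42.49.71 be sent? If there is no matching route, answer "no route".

Routes whose prefix contains 21.42.49.71:
  21.0.0.0/9 (21.0.0.0 - 21.127.255.255) -> eth8
  21.40.0.0/13 (21.40.0.0 - 21.47.255.255) -> eth6
More-specific entries that do NOT match:
  21.42.57.64/29 (21.42.57.64 - 21.42.57.71) does not contain 21.42.49.71
  53.42.49.64/26 (53.42.49.64 - 53.42.49.127) does not contain 21.42.49.71
  21.42.128.0/17 (21.42.128.0 - 21.42.255.255) does not contain 21.42.49.71
Longest matching prefix is /13 -> interface eth6.

eth6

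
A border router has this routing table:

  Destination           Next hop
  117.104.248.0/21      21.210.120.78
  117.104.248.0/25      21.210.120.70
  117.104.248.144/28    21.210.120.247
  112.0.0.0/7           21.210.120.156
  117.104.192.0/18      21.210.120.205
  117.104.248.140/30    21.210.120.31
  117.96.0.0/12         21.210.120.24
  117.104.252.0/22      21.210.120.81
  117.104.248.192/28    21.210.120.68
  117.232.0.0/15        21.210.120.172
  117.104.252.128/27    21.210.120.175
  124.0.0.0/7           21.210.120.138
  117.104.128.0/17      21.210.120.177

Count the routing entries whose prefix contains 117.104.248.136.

Prefixes containing 117.104.248.136:
  117.96.0.0/12 (117.96.0.0 - 117.111.255.255)
  117.104.128.0/17 (117.104.128.0 - 117.104.255.255)
  117.104.192.0/18 (117.104.192.0 - 117.104.255.255)
  117.104.248.0/21 (117.104.248.0 - 117.104.255.255)
Total matching entries: 4.

4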